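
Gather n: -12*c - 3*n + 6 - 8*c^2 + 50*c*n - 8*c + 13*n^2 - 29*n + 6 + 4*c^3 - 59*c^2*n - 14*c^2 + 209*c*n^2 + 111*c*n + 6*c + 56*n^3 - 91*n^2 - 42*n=4*c^3 - 22*c^2 - 14*c + 56*n^3 + n^2*(209*c - 78) + n*(-59*c^2 + 161*c - 74) + 12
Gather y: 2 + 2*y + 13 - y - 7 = y + 8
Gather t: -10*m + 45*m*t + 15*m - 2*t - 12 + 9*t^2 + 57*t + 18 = 5*m + 9*t^2 + t*(45*m + 55) + 6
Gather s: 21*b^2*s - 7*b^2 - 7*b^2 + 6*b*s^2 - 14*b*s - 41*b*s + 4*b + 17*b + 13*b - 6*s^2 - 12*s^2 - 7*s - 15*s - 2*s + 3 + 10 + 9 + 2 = -14*b^2 + 34*b + s^2*(6*b - 18) + s*(21*b^2 - 55*b - 24) + 24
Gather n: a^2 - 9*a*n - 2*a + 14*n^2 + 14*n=a^2 - 2*a + 14*n^2 + n*(14 - 9*a)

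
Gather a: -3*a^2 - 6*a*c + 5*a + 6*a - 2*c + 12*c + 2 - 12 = -3*a^2 + a*(11 - 6*c) + 10*c - 10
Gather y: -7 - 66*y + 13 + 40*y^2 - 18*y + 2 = 40*y^2 - 84*y + 8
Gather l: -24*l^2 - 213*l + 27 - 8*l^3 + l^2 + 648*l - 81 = -8*l^3 - 23*l^2 + 435*l - 54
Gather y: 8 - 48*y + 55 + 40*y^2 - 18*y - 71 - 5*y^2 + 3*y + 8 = 35*y^2 - 63*y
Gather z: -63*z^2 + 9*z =-63*z^2 + 9*z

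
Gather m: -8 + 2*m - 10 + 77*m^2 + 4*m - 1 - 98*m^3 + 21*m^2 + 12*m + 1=-98*m^3 + 98*m^2 + 18*m - 18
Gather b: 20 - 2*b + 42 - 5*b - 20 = 42 - 7*b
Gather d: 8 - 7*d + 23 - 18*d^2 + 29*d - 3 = -18*d^2 + 22*d + 28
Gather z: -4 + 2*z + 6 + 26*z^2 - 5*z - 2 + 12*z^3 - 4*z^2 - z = 12*z^3 + 22*z^2 - 4*z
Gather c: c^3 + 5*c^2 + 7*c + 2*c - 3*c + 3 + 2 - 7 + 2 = c^3 + 5*c^2 + 6*c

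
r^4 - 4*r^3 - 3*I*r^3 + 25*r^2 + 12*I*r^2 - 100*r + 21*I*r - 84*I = (r - 4)*(r - 7*I)*(r + I)*(r + 3*I)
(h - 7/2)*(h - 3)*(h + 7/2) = h^3 - 3*h^2 - 49*h/4 + 147/4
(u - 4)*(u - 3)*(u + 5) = u^3 - 2*u^2 - 23*u + 60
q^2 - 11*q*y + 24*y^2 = (q - 8*y)*(q - 3*y)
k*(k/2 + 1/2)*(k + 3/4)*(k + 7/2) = k^4/2 + 21*k^3/8 + 55*k^2/16 + 21*k/16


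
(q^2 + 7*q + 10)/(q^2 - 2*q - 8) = (q + 5)/(q - 4)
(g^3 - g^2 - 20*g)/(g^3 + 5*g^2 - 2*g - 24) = g*(g - 5)/(g^2 + g - 6)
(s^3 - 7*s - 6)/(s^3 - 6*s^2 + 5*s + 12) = (s + 2)/(s - 4)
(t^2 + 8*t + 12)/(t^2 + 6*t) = (t + 2)/t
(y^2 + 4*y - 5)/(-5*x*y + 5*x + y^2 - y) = (-y - 5)/(5*x - y)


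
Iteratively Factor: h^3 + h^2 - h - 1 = (h + 1)*(h^2 - 1) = (h - 1)*(h + 1)*(h + 1)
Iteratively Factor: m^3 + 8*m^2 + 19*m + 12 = (m + 1)*(m^2 + 7*m + 12) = (m + 1)*(m + 3)*(m + 4)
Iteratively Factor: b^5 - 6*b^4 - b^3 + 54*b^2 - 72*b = (b + 3)*(b^4 - 9*b^3 + 26*b^2 - 24*b) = b*(b + 3)*(b^3 - 9*b^2 + 26*b - 24) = b*(b - 4)*(b + 3)*(b^2 - 5*b + 6) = b*(b - 4)*(b - 3)*(b + 3)*(b - 2)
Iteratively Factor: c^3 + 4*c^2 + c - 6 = (c + 3)*(c^2 + c - 2) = (c - 1)*(c + 3)*(c + 2)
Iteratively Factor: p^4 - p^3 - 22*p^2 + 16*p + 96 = (p - 3)*(p^3 + 2*p^2 - 16*p - 32) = (p - 4)*(p - 3)*(p^2 + 6*p + 8) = (p - 4)*(p - 3)*(p + 2)*(p + 4)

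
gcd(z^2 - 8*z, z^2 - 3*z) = z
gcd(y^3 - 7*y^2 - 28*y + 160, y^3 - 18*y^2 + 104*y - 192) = y^2 - 12*y + 32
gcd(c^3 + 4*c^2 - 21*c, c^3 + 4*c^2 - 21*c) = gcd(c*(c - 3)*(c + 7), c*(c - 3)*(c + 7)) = c^3 + 4*c^2 - 21*c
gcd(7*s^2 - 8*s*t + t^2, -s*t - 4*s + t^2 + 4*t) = s - t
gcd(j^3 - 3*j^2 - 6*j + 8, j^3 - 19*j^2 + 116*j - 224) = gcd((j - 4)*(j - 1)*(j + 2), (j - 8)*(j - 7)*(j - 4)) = j - 4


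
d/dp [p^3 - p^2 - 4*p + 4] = 3*p^2 - 2*p - 4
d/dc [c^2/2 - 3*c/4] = c - 3/4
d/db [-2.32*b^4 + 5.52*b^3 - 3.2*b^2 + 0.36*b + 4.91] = -9.28*b^3 + 16.56*b^2 - 6.4*b + 0.36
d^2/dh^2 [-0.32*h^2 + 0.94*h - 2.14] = -0.640000000000000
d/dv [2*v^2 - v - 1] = 4*v - 1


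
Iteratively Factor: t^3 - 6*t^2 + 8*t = (t - 4)*(t^2 - 2*t) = (t - 4)*(t - 2)*(t)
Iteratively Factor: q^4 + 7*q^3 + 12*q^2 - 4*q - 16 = (q + 4)*(q^3 + 3*q^2 - 4) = (q - 1)*(q + 4)*(q^2 + 4*q + 4) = (q - 1)*(q + 2)*(q + 4)*(q + 2)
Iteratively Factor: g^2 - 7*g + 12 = (g - 3)*(g - 4)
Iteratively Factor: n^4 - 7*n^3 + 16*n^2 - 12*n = (n - 3)*(n^3 - 4*n^2 + 4*n) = n*(n - 3)*(n^2 - 4*n + 4) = n*(n - 3)*(n - 2)*(n - 2)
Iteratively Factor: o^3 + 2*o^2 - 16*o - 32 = (o - 4)*(o^2 + 6*o + 8) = (o - 4)*(o + 2)*(o + 4)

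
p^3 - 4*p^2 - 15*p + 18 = (p - 6)*(p - 1)*(p + 3)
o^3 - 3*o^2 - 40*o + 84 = (o - 7)*(o - 2)*(o + 6)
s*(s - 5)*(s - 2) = s^3 - 7*s^2 + 10*s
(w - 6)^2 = w^2 - 12*w + 36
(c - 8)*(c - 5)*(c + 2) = c^3 - 11*c^2 + 14*c + 80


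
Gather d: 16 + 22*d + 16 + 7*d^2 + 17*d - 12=7*d^2 + 39*d + 20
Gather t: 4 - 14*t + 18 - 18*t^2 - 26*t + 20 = -18*t^2 - 40*t + 42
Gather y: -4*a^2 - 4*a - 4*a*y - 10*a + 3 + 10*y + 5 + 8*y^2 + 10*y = -4*a^2 - 14*a + 8*y^2 + y*(20 - 4*a) + 8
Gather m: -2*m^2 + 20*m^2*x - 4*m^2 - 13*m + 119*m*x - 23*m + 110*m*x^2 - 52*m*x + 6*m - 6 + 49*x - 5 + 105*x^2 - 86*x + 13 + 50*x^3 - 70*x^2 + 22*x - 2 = m^2*(20*x - 6) + m*(110*x^2 + 67*x - 30) + 50*x^3 + 35*x^2 - 15*x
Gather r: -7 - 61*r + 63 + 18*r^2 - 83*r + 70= 18*r^2 - 144*r + 126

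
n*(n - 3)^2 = n^3 - 6*n^2 + 9*n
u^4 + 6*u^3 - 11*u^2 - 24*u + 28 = (u - 2)*(u - 1)*(u + 2)*(u + 7)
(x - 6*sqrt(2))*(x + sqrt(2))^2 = x^3 - 4*sqrt(2)*x^2 - 22*x - 12*sqrt(2)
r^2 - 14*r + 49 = (r - 7)^2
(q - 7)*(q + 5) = q^2 - 2*q - 35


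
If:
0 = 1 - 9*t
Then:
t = 1/9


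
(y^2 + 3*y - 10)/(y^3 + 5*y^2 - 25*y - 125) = (y - 2)/(y^2 - 25)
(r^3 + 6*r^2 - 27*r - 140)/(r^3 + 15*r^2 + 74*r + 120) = (r^2 + 2*r - 35)/(r^2 + 11*r + 30)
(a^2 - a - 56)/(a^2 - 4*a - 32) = (a + 7)/(a + 4)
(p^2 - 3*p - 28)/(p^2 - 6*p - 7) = (p + 4)/(p + 1)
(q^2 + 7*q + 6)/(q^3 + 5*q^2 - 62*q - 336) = (q + 1)/(q^2 - q - 56)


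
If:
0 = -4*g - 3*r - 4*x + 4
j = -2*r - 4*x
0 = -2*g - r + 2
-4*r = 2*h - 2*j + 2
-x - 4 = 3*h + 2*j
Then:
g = 43/45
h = -19/15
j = -4/45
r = 4/45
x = -1/45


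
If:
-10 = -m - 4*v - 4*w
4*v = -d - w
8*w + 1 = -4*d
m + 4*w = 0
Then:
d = -79/4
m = -39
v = 5/2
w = 39/4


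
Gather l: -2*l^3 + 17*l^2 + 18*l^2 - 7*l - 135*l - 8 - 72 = -2*l^3 + 35*l^2 - 142*l - 80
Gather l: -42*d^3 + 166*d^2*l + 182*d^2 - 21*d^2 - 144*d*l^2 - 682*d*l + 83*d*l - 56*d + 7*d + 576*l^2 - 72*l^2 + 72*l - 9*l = -42*d^3 + 161*d^2 - 49*d + l^2*(504 - 144*d) + l*(166*d^2 - 599*d + 63)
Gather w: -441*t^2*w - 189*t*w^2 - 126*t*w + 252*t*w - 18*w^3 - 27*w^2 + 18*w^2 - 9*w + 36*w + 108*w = -18*w^3 + w^2*(-189*t - 9) + w*(-441*t^2 + 126*t + 135)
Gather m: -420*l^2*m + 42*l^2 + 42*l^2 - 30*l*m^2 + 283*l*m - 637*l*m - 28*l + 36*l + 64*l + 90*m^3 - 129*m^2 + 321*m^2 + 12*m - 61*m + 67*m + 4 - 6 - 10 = 84*l^2 + 72*l + 90*m^3 + m^2*(192 - 30*l) + m*(-420*l^2 - 354*l + 18) - 12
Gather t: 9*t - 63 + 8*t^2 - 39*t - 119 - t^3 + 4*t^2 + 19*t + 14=-t^3 + 12*t^2 - 11*t - 168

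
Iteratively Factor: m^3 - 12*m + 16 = (m - 2)*(m^2 + 2*m - 8) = (m - 2)^2*(m + 4)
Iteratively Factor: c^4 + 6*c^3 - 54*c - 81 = (c + 3)*(c^3 + 3*c^2 - 9*c - 27) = (c + 3)^2*(c^2 - 9) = (c + 3)^3*(c - 3)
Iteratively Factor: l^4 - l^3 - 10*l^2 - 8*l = (l + 2)*(l^3 - 3*l^2 - 4*l) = l*(l + 2)*(l^2 - 3*l - 4) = l*(l + 1)*(l + 2)*(l - 4)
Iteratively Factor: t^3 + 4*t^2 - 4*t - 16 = (t + 4)*(t^2 - 4) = (t - 2)*(t + 4)*(t + 2)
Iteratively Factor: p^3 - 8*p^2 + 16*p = (p - 4)*(p^2 - 4*p) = (p - 4)^2*(p)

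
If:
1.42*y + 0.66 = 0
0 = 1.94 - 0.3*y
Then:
No Solution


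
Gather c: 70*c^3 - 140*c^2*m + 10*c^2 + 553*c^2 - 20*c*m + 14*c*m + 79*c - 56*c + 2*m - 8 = 70*c^3 + c^2*(563 - 140*m) + c*(23 - 6*m) + 2*m - 8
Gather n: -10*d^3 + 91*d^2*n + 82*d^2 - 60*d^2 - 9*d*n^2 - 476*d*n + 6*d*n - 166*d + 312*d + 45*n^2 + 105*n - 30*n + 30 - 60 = -10*d^3 + 22*d^2 + 146*d + n^2*(45 - 9*d) + n*(91*d^2 - 470*d + 75) - 30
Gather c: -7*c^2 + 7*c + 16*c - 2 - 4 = -7*c^2 + 23*c - 6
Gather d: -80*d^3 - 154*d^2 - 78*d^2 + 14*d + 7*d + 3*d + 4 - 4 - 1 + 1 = -80*d^3 - 232*d^2 + 24*d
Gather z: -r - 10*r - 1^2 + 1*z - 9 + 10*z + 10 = -11*r + 11*z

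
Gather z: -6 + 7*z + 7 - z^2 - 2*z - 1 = -z^2 + 5*z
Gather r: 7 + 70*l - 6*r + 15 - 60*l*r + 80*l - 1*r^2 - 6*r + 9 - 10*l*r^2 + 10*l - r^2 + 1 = 160*l + r^2*(-10*l - 2) + r*(-60*l - 12) + 32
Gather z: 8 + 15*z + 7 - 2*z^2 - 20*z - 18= -2*z^2 - 5*z - 3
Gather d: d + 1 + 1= d + 2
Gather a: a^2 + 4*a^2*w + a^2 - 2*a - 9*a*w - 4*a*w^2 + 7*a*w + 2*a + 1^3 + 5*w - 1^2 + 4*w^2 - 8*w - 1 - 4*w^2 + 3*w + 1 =a^2*(4*w + 2) + a*(-4*w^2 - 2*w)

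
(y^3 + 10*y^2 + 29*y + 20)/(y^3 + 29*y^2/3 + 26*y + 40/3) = 3*(y + 1)/(3*y + 2)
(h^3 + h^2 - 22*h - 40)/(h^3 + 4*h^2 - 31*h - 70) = (h + 4)/(h + 7)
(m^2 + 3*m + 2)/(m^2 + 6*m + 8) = (m + 1)/(m + 4)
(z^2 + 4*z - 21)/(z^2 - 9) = (z + 7)/(z + 3)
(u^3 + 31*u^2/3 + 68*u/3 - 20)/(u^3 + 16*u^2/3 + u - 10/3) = (u + 6)/(u + 1)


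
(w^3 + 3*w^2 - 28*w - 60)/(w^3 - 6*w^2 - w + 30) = (w + 6)/(w - 3)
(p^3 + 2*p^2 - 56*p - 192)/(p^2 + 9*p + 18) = (p^2 - 4*p - 32)/(p + 3)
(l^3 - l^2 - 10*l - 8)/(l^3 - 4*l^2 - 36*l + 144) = (l^2 + 3*l + 2)/(l^2 - 36)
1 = 1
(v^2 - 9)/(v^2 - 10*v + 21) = (v + 3)/(v - 7)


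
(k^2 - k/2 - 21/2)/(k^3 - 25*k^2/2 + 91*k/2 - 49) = (k + 3)/(k^2 - 9*k + 14)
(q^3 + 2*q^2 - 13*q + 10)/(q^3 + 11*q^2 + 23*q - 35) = (q - 2)/(q + 7)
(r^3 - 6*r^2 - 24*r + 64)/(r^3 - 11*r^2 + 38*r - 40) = (r^2 - 4*r - 32)/(r^2 - 9*r + 20)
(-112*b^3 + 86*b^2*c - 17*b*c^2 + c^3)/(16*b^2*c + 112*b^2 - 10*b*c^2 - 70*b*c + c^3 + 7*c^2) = (-7*b + c)/(c + 7)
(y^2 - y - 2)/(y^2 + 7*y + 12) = (y^2 - y - 2)/(y^2 + 7*y + 12)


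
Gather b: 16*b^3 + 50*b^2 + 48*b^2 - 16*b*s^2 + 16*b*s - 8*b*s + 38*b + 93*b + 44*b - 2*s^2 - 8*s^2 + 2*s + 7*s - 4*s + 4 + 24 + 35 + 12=16*b^3 + 98*b^2 + b*(-16*s^2 + 8*s + 175) - 10*s^2 + 5*s + 75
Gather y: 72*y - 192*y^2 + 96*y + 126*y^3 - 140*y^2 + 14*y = 126*y^3 - 332*y^2 + 182*y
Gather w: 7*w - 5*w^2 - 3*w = -5*w^2 + 4*w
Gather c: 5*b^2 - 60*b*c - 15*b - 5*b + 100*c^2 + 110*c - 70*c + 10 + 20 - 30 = 5*b^2 - 20*b + 100*c^2 + c*(40 - 60*b)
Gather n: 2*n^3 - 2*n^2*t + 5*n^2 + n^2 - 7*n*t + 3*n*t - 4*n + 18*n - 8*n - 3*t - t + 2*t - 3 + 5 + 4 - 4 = 2*n^3 + n^2*(6 - 2*t) + n*(6 - 4*t) - 2*t + 2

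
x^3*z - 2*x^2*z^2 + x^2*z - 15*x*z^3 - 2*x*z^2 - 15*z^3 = (x - 5*z)*(x + 3*z)*(x*z + z)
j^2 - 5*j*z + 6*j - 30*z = (j + 6)*(j - 5*z)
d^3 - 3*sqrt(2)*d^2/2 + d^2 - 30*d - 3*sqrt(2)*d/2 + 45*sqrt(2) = (d - 5)*(d + 6)*(d - 3*sqrt(2)/2)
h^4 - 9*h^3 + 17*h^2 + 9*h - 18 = (h - 6)*(h - 3)*(h - 1)*(h + 1)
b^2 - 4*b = b*(b - 4)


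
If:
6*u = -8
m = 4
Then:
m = 4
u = -4/3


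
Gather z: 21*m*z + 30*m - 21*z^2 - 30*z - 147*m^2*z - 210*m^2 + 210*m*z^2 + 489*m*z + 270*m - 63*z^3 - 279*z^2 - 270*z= -210*m^2 + 300*m - 63*z^3 + z^2*(210*m - 300) + z*(-147*m^2 + 510*m - 300)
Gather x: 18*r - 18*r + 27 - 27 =0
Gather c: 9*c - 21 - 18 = 9*c - 39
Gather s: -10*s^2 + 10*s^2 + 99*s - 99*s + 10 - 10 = 0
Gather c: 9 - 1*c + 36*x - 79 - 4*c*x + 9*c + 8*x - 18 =c*(8 - 4*x) + 44*x - 88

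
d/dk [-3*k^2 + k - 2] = 1 - 6*k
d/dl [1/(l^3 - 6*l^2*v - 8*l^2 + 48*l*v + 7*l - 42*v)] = (-3*l^2 + 12*l*v + 16*l - 48*v - 7)/(l^3 - 6*l^2*v - 8*l^2 + 48*l*v + 7*l - 42*v)^2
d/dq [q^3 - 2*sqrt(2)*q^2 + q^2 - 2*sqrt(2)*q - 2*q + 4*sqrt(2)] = 3*q^2 - 4*sqrt(2)*q + 2*q - 2*sqrt(2) - 2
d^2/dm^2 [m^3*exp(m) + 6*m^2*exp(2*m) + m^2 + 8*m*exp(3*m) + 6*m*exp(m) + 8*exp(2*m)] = m^3*exp(m) + 24*m^2*exp(2*m) + 6*m^2*exp(m) + 72*m*exp(3*m) + 48*m*exp(2*m) + 12*m*exp(m) + 48*exp(3*m) + 44*exp(2*m) + 12*exp(m) + 2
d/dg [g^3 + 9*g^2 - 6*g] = 3*g^2 + 18*g - 6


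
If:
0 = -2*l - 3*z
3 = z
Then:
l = -9/2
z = 3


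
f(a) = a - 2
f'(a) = 1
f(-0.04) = -2.04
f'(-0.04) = 1.00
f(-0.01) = -2.01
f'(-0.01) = 1.00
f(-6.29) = -8.29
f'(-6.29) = 1.00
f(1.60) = -0.40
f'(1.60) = 1.00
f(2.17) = 0.17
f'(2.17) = 1.00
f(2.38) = 0.38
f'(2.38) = 1.00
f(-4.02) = -6.02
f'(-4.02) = 1.00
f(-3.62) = -5.62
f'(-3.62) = 1.00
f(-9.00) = -11.00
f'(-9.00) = 1.00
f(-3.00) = -5.00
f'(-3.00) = 1.00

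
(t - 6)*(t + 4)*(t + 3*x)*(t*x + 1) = t^4*x + 3*t^3*x^2 - 2*t^3*x + t^3 - 6*t^2*x^2 - 21*t^2*x - 2*t^2 - 72*t*x^2 - 6*t*x - 24*t - 72*x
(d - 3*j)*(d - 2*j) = d^2 - 5*d*j + 6*j^2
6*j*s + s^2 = s*(6*j + s)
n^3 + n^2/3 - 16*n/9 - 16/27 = (n - 4/3)*(n + 1/3)*(n + 4/3)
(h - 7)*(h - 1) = h^2 - 8*h + 7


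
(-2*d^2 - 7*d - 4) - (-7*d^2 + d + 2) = 5*d^2 - 8*d - 6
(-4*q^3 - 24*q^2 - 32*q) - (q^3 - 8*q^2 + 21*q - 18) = -5*q^3 - 16*q^2 - 53*q + 18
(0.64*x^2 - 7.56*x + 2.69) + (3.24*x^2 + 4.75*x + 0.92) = 3.88*x^2 - 2.81*x + 3.61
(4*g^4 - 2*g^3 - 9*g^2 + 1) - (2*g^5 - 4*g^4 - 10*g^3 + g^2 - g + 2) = -2*g^5 + 8*g^4 + 8*g^3 - 10*g^2 + g - 1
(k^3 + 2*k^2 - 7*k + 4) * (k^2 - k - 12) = k^5 + k^4 - 21*k^3 - 13*k^2 + 80*k - 48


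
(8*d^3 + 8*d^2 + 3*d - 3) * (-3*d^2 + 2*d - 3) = -24*d^5 - 8*d^4 - 17*d^3 - 9*d^2 - 15*d + 9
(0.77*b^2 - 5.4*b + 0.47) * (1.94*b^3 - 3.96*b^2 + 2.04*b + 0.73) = 1.4938*b^5 - 13.5252*b^4 + 23.8666*b^3 - 12.3151*b^2 - 2.9832*b + 0.3431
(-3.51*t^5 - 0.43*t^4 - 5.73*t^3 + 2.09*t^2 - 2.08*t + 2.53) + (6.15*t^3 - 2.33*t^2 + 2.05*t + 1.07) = -3.51*t^5 - 0.43*t^4 + 0.42*t^3 - 0.24*t^2 - 0.0300000000000002*t + 3.6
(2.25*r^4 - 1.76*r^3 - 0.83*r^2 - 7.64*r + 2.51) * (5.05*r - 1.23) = 11.3625*r^5 - 11.6555*r^4 - 2.0267*r^3 - 37.5611*r^2 + 22.0727*r - 3.0873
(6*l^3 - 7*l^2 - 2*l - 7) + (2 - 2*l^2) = 6*l^3 - 9*l^2 - 2*l - 5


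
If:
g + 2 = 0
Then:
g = -2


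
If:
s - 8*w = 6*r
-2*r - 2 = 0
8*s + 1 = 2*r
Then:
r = -1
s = -3/8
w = 45/64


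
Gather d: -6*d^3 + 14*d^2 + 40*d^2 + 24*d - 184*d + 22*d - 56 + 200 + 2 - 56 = -6*d^3 + 54*d^2 - 138*d + 90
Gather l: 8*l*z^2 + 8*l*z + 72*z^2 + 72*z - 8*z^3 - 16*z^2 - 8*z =l*(8*z^2 + 8*z) - 8*z^3 + 56*z^2 + 64*z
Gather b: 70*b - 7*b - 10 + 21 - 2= 63*b + 9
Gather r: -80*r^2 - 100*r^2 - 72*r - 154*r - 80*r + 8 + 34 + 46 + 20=-180*r^2 - 306*r + 108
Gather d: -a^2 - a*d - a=-a^2 - a*d - a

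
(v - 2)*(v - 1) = v^2 - 3*v + 2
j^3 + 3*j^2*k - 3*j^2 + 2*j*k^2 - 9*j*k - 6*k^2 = (j - 3)*(j + k)*(j + 2*k)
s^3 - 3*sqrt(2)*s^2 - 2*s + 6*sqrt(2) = (s - 3*sqrt(2))*(s - sqrt(2))*(s + sqrt(2))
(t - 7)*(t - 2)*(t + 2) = t^3 - 7*t^2 - 4*t + 28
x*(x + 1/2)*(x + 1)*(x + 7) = x^4 + 17*x^3/2 + 11*x^2 + 7*x/2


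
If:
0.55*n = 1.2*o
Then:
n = 2.18181818181818*o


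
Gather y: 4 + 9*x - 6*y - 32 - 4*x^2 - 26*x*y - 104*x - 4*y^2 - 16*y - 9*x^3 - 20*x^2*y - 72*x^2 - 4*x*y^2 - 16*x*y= -9*x^3 - 76*x^2 - 95*x + y^2*(-4*x - 4) + y*(-20*x^2 - 42*x - 22) - 28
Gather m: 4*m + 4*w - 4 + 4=4*m + 4*w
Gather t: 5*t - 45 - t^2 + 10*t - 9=-t^2 + 15*t - 54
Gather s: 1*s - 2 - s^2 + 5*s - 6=-s^2 + 6*s - 8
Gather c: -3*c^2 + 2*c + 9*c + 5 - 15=-3*c^2 + 11*c - 10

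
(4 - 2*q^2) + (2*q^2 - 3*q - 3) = 1 - 3*q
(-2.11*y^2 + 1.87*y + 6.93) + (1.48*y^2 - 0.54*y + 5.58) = -0.63*y^2 + 1.33*y + 12.51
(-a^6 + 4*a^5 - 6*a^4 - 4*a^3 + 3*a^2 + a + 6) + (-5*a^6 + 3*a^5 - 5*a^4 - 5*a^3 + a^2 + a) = -6*a^6 + 7*a^5 - 11*a^4 - 9*a^3 + 4*a^2 + 2*a + 6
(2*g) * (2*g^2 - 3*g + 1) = 4*g^3 - 6*g^2 + 2*g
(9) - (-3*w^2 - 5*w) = 3*w^2 + 5*w + 9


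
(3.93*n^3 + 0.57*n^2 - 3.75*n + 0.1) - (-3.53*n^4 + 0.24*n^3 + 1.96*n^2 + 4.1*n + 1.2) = 3.53*n^4 + 3.69*n^3 - 1.39*n^2 - 7.85*n - 1.1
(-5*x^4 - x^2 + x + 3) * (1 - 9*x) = 45*x^5 - 5*x^4 + 9*x^3 - 10*x^2 - 26*x + 3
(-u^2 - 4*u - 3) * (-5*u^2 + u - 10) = 5*u^4 + 19*u^3 + 21*u^2 + 37*u + 30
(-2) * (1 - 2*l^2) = 4*l^2 - 2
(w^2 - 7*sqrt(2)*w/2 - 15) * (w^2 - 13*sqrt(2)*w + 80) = w^4 - 33*sqrt(2)*w^3/2 + 156*w^2 - 85*sqrt(2)*w - 1200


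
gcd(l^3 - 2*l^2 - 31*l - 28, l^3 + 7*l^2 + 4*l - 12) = 1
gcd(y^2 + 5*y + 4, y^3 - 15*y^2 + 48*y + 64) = y + 1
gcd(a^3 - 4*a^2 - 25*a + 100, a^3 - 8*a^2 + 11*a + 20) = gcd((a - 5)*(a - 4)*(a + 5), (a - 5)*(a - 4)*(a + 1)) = a^2 - 9*a + 20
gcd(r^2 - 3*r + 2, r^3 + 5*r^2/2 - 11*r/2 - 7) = r - 2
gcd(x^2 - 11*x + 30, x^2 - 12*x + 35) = x - 5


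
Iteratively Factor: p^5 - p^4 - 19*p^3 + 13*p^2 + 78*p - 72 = (p - 1)*(p^4 - 19*p^2 - 6*p + 72) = (p - 4)*(p - 1)*(p^3 + 4*p^2 - 3*p - 18) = (p - 4)*(p - 1)*(p + 3)*(p^2 + p - 6) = (p - 4)*(p - 1)*(p + 3)^2*(p - 2)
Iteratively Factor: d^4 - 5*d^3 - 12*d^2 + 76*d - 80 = (d - 5)*(d^3 - 12*d + 16) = (d - 5)*(d - 2)*(d^2 + 2*d - 8) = (d - 5)*(d - 2)^2*(d + 4)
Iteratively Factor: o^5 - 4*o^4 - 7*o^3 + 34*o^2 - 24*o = (o - 1)*(o^4 - 3*o^3 - 10*o^2 + 24*o) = o*(o - 1)*(o^3 - 3*o^2 - 10*o + 24) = o*(o - 2)*(o - 1)*(o^2 - o - 12) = o*(o - 2)*(o - 1)*(o + 3)*(o - 4)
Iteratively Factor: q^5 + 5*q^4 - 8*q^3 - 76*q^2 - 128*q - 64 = (q - 4)*(q^4 + 9*q^3 + 28*q^2 + 36*q + 16) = (q - 4)*(q + 4)*(q^3 + 5*q^2 + 8*q + 4) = (q - 4)*(q + 2)*(q + 4)*(q^2 + 3*q + 2) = (q - 4)*(q + 2)^2*(q + 4)*(q + 1)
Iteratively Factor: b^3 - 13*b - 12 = (b - 4)*(b^2 + 4*b + 3) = (b - 4)*(b + 3)*(b + 1)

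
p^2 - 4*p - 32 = (p - 8)*(p + 4)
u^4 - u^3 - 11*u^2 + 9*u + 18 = (u - 3)*(u - 2)*(u + 1)*(u + 3)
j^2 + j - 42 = (j - 6)*(j + 7)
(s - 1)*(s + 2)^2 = s^3 + 3*s^2 - 4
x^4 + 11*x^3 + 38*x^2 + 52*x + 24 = (x + 1)*(x + 2)^2*(x + 6)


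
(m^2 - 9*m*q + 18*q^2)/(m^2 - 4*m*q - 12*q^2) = (m - 3*q)/(m + 2*q)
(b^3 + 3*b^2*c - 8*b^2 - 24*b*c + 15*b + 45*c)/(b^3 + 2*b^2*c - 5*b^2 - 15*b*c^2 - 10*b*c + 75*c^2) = (b^2 + 3*b*c - 3*b - 9*c)/(b^2 + 2*b*c - 15*c^2)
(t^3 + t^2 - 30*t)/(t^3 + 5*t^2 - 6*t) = (t - 5)/(t - 1)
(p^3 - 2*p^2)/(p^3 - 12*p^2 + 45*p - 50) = p^2/(p^2 - 10*p + 25)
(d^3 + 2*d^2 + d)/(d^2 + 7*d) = (d^2 + 2*d + 1)/(d + 7)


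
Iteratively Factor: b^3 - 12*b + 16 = (b + 4)*(b^2 - 4*b + 4) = (b - 2)*(b + 4)*(b - 2)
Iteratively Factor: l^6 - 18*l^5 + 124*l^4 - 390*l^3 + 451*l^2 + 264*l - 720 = (l - 3)*(l^5 - 15*l^4 + 79*l^3 - 153*l^2 - 8*l + 240) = (l - 4)*(l - 3)*(l^4 - 11*l^3 + 35*l^2 - 13*l - 60) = (l - 4)^2*(l - 3)*(l^3 - 7*l^2 + 7*l + 15) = (l - 4)^2*(l - 3)*(l + 1)*(l^2 - 8*l + 15) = (l - 4)^2*(l - 3)^2*(l + 1)*(l - 5)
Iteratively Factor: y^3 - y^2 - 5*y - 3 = (y + 1)*(y^2 - 2*y - 3) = (y - 3)*(y + 1)*(y + 1)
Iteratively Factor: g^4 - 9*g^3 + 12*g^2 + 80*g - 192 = (g - 4)*(g^3 - 5*g^2 - 8*g + 48) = (g - 4)^2*(g^2 - g - 12) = (g - 4)^2*(g + 3)*(g - 4)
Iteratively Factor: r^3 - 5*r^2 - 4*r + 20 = (r - 2)*(r^2 - 3*r - 10) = (r - 5)*(r - 2)*(r + 2)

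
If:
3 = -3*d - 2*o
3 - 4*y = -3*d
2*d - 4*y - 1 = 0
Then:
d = -4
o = 9/2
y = -9/4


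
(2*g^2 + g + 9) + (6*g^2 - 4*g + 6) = 8*g^2 - 3*g + 15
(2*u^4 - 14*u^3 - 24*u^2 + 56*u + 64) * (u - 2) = 2*u^5 - 18*u^4 + 4*u^3 + 104*u^2 - 48*u - 128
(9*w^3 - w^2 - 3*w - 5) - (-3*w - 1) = 9*w^3 - w^2 - 4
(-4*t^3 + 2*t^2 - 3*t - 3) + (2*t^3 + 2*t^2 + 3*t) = -2*t^3 + 4*t^2 - 3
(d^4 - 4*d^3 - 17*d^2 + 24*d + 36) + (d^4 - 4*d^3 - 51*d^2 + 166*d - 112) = 2*d^4 - 8*d^3 - 68*d^2 + 190*d - 76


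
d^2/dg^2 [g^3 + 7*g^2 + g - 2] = 6*g + 14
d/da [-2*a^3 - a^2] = 2*a*(-3*a - 1)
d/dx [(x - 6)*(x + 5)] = 2*x - 1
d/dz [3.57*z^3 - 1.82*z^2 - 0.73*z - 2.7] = 10.71*z^2 - 3.64*z - 0.73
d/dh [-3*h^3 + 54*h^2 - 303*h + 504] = -9*h^2 + 108*h - 303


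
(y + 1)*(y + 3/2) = y^2 + 5*y/2 + 3/2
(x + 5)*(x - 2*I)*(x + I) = x^3 + 5*x^2 - I*x^2 + 2*x - 5*I*x + 10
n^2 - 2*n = n*(n - 2)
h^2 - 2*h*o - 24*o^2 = (h - 6*o)*(h + 4*o)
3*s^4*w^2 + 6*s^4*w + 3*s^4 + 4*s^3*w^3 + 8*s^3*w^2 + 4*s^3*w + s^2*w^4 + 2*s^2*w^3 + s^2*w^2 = (s + w)*(3*s + w)*(s*w + s)^2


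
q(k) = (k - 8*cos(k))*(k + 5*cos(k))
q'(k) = (1 - 5*sin(k))*(k - 8*cos(k)) + (k + 5*cos(k))*(8*sin(k) + 1)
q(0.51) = -31.54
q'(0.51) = 33.23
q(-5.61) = 20.18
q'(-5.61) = 14.94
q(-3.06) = -39.52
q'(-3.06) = 4.12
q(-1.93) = -3.25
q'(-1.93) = 28.94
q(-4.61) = 19.42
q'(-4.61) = -30.80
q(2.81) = -19.89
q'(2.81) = -13.42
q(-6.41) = 20.80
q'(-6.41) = -23.40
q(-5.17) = 25.77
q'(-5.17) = 6.13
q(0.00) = -40.00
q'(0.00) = -3.00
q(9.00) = 72.39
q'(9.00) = 1.82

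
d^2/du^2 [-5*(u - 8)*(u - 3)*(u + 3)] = 80 - 30*u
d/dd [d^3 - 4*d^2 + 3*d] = 3*d^2 - 8*d + 3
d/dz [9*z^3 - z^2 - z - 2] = 27*z^2 - 2*z - 1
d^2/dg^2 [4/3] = 0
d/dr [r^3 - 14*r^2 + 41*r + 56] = 3*r^2 - 28*r + 41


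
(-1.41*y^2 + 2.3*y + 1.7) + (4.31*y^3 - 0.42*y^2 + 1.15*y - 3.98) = 4.31*y^3 - 1.83*y^2 + 3.45*y - 2.28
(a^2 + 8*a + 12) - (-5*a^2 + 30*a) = 6*a^2 - 22*a + 12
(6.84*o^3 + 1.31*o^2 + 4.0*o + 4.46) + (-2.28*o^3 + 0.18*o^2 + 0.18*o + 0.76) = 4.56*o^3 + 1.49*o^2 + 4.18*o + 5.22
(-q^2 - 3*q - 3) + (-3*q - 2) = -q^2 - 6*q - 5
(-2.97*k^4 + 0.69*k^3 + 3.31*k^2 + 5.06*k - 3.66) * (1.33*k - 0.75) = -3.9501*k^5 + 3.1452*k^4 + 3.8848*k^3 + 4.2473*k^2 - 8.6628*k + 2.745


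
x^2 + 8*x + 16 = (x + 4)^2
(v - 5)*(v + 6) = v^2 + v - 30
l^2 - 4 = (l - 2)*(l + 2)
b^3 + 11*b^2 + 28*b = b*(b + 4)*(b + 7)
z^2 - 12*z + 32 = (z - 8)*(z - 4)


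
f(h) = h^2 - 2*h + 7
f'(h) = 2*h - 2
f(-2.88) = 21.05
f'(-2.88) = -7.76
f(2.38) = 7.90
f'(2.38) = 2.76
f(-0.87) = 9.50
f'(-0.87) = -3.74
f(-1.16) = 10.67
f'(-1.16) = -4.32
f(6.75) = 39.06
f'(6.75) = 11.50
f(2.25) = 7.56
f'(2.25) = 2.50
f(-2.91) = 21.29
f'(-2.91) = -7.82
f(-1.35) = 11.52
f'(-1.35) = -4.70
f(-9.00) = 106.00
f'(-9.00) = -20.00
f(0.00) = 7.00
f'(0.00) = -2.00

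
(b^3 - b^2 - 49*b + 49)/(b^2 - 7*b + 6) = (b^2 - 49)/(b - 6)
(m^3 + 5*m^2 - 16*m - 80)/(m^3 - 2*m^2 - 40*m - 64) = (m^2 + m - 20)/(m^2 - 6*m - 16)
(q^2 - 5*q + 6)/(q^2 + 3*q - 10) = (q - 3)/(q + 5)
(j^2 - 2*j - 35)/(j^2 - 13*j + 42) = (j + 5)/(j - 6)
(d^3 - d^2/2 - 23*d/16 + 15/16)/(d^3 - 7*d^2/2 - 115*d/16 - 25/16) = (4*d^2 - 7*d + 3)/(4*d^2 - 19*d - 5)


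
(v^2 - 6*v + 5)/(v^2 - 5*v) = (v - 1)/v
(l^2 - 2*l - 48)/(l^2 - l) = (l^2 - 2*l - 48)/(l*(l - 1))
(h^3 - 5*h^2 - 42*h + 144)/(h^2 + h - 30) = (h^2 - 11*h + 24)/(h - 5)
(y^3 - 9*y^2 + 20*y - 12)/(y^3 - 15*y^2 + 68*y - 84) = (y - 1)/(y - 7)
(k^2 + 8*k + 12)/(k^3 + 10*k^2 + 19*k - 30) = (k + 2)/(k^2 + 4*k - 5)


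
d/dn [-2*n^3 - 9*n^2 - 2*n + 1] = -6*n^2 - 18*n - 2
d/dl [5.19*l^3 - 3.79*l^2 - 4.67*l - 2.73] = 15.57*l^2 - 7.58*l - 4.67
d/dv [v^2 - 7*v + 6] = 2*v - 7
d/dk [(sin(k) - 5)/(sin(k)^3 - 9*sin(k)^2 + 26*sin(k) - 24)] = (-2*sin(k)^3 + 24*sin(k)^2 - 90*sin(k) + 106)*cos(k)/(sin(k)^3 - 9*sin(k)^2 + 26*sin(k) - 24)^2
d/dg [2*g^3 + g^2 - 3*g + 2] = 6*g^2 + 2*g - 3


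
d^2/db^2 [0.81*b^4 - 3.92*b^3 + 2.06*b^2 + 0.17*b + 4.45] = 9.72*b^2 - 23.52*b + 4.12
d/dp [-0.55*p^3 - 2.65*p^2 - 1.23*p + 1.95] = -1.65*p^2 - 5.3*p - 1.23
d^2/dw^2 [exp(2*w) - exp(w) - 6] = (4*exp(w) - 1)*exp(w)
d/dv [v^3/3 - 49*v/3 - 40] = v^2 - 49/3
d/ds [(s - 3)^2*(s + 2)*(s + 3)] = 4*s^3 - 3*s^2 - 30*s + 9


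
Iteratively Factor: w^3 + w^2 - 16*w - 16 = (w - 4)*(w^2 + 5*w + 4) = (w - 4)*(w + 1)*(w + 4)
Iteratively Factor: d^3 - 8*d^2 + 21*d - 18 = (d - 3)*(d^2 - 5*d + 6) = (d - 3)^2*(d - 2)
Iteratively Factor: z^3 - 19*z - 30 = (z - 5)*(z^2 + 5*z + 6) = (z - 5)*(z + 3)*(z + 2)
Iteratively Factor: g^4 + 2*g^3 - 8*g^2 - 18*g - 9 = (g + 1)*(g^3 + g^2 - 9*g - 9) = (g + 1)*(g + 3)*(g^2 - 2*g - 3) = (g + 1)^2*(g + 3)*(g - 3)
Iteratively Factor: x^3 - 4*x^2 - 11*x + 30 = (x - 5)*(x^2 + x - 6) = (x - 5)*(x - 2)*(x + 3)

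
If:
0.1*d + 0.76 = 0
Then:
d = -7.60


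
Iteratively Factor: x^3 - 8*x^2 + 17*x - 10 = (x - 2)*(x^2 - 6*x + 5) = (x - 2)*(x - 1)*(x - 5)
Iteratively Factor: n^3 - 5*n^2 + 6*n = (n)*(n^2 - 5*n + 6) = n*(n - 3)*(n - 2)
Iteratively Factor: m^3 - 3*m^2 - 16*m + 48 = (m - 4)*(m^2 + m - 12) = (m - 4)*(m - 3)*(m + 4)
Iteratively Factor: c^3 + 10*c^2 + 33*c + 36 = (c + 3)*(c^2 + 7*c + 12) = (c + 3)^2*(c + 4)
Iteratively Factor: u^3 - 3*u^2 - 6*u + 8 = (u + 2)*(u^2 - 5*u + 4) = (u - 1)*(u + 2)*(u - 4)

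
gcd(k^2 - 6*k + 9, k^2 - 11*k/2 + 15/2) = k - 3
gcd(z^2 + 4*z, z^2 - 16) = z + 4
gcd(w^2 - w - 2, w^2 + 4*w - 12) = w - 2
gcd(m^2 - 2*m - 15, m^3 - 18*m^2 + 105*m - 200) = m - 5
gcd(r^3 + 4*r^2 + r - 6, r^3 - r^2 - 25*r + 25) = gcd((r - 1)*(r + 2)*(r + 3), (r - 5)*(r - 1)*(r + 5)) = r - 1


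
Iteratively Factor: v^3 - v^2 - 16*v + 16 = (v + 4)*(v^2 - 5*v + 4) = (v - 4)*(v + 4)*(v - 1)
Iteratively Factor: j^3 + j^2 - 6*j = (j)*(j^2 + j - 6) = j*(j - 2)*(j + 3)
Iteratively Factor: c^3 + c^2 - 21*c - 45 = (c + 3)*(c^2 - 2*c - 15) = (c - 5)*(c + 3)*(c + 3)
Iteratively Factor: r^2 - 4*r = (r)*(r - 4)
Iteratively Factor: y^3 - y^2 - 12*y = (y)*(y^2 - y - 12) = y*(y + 3)*(y - 4)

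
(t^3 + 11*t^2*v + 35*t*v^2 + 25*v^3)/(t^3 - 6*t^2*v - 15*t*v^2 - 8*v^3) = (t^2 + 10*t*v + 25*v^2)/(t^2 - 7*t*v - 8*v^2)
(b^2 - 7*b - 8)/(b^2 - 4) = (b^2 - 7*b - 8)/(b^2 - 4)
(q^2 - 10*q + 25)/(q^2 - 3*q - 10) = (q - 5)/(q + 2)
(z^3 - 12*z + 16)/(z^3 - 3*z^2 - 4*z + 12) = (z^2 + 2*z - 8)/(z^2 - z - 6)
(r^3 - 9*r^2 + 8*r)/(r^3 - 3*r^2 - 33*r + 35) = r*(r - 8)/(r^2 - 2*r - 35)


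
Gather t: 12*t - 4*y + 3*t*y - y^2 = t*(3*y + 12) - y^2 - 4*y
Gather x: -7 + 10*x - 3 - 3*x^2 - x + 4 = -3*x^2 + 9*x - 6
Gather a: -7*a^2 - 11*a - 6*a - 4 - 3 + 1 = -7*a^2 - 17*a - 6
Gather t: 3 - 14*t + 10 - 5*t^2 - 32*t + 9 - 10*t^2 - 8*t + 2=-15*t^2 - 54*t + 24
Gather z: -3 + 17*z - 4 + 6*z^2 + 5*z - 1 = 6*z^2 + 22*z - 8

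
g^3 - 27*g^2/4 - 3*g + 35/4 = (g - 7)*(g - 1)*(g + 5/4)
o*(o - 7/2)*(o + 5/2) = o^3 - o^2 - 35*o/4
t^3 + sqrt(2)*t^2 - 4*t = t*(t - sqrt(2))*(t + 2*sqrt(2))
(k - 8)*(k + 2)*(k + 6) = k^3 - 52*k - 96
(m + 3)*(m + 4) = m^2 + 7*m + 12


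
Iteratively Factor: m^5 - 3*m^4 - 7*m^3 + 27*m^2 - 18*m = (m + 3)*(m^4 - 6*m^3 + 11*m^2 - 6*m) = m*(m + 3)*(m^3 - 6*m^2 + 11*m - 6) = m*(m - 1)*(m + 3)*(m^2 - 5*m + 6) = m*(m - 3)*(m - 1)*(m + 3)*(m - 2)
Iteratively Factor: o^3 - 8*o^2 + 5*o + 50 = (o - 5)*(o^2 - 3*o - 10) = (o - 5)^2*(o + 2)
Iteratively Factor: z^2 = (z)*(z)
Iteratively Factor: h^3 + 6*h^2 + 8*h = (h)*(h^2 + 6*h + 8) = h*(h + 2)*(h + 4)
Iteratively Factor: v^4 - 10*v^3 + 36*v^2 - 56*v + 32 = (v - 2)*(v^3 - 8*v^2 + 20*v - 16) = (v - 2)^2*(v^2 - 6*v + 8) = (v - 2)^3*(v - 4)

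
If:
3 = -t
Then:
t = -3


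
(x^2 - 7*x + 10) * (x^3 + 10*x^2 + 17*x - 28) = x^5 + 3*x^4 - 43*x^3 - 47*x^2 + 366*x - 280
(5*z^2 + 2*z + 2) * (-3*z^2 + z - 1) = -15*z^4 - z^3 - 9*z^2 - 2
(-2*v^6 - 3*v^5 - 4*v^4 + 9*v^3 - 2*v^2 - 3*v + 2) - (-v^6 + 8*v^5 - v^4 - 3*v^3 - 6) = -v^6 - 11*v^5 - 3*v^4 + 12*v^3 - 2*v^2 - 3*v + 8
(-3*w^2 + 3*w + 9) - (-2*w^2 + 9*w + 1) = -w^2 - 6*w + 8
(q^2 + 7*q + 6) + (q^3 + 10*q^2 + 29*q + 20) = q^3 + 11*q^2 + 36*q + 26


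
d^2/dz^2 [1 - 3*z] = 0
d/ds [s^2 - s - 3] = 2*s - 1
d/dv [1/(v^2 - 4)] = -2*v/(v^2 - 4)^2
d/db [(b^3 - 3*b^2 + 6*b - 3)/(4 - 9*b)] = 3*(-6*b^3 + 13*b^2 - 8*b - 1)/(81*b^2 - 72*b + 16)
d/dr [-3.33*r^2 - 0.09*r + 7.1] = -6.66*r - 0.09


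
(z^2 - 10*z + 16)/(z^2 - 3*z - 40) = (z - 2)/(z + 5)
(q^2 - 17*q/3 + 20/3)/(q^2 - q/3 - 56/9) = 3*(-3*q^2 + 17*q - 20)/(-9*q^2 + 3*q + 56)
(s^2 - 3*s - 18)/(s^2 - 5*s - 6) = (s + 3)/(s + 1)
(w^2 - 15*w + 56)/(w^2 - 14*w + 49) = (w - 8)/(w - 7)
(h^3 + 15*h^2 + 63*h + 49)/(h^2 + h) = h + 14 + 49/h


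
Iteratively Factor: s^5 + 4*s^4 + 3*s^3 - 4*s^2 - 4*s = (s)*(s^4 + 4*s^3 + 3*s^2 - 4*s - 4) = s*(s - 1)*(s^3 + 5*s^2 + 8*s + 4) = s*(s - 1)*(s + 2)*(s^2 + 3*s + 2) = s*(s - 1)*(s + 1)*(s + 2)*(s + 2)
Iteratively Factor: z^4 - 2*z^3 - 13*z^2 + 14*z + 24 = (z + 3)*(z^3 - 5*z^2 + 2*z + 8) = (z - 4)*(z + 3)*(z^2 - z - 2) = (z - 4)*(z - 2)*(z + 3)*(z + 1)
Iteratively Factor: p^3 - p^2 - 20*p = (p + 4)*(p^2 - 5*p) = p*(p + 4)*(p - 5)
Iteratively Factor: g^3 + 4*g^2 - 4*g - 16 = (g + 2)*(g^2 + 2*g - 8) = (g - 2)*(g + 2)*(g + 4)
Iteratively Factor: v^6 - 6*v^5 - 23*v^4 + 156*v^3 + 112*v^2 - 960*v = (v - 4)*(v^5 - 2*v^4 - 31*v^3 + 32*v^2 + 240*v) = (v - 5)*(v - 4)*(v^4 + 3*v^3 - 16*v^2 - 48*v) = (v - 5)*(v - 4)*(v + 3)*(v^3 - 16*v) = (v - 5)*(v - 4)*(v + 3)*(v + 4)*(v^2 - 4*v) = (v - 5)*(v - 4)^2*(v + 3)*(v + 4)*(v)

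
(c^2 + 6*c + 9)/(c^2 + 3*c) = (c + 3)/c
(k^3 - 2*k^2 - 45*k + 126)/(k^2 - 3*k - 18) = (k^2 + 4*k - 21)/(k + 3)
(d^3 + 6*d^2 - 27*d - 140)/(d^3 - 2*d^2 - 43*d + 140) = (d + 4)/(d - 4)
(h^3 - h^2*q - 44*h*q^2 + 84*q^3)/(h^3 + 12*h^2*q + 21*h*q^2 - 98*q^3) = (h - 6*q)/(h + 7*q)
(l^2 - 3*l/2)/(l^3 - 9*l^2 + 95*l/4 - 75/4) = 2*l/(2*l^2 - 15*l + 25)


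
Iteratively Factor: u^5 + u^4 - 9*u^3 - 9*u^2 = (u - 3)*(u^4 + 4*u^3 + 3*u^2) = u*(u - 3)*(u^3 + 4*u^2 + 3*u) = u*(u - 3)*(u + 3)*(u^2 + u) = u*(u - 3)*(u + 1)*(u + 3)*(u)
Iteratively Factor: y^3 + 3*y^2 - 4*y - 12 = (y + 3)*(y^2 - 4) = (y + 2)*(y + 3)*(y - 2)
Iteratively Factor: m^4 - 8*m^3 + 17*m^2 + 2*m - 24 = (m + 1)*(m^3 - 9*m^2 + 26*m - 24) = (m - 3)*(m + 1)*(m^2 - 6*m + 8) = (m - 3)*(m - 2)*(m + 1)*(m - 4)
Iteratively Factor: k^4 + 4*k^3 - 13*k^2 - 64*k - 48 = (k + 4)*(k^3 - 13*k - 12) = (k + 3)*(k + 4)*(k^2 - 3*k - 4) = (k + 1)*(k + 3)*(k + 4)*(k - 4)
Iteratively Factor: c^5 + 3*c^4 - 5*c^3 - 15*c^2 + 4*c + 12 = (c + 1)*(c^4 + 2*c^3 - 7*c^2 - 8*c + 12) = (c - 2)*(c + 1)*(c^3 + 4*c^2 + c - 6) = (c - 2)*(c - 1)*(c + 1)*(c^2 + 5*c + 6) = (c - 2)*(c - 1)*(c + 1)*(c + 3)*(c + 2)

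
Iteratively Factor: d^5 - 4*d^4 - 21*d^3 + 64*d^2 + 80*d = (d + 1)*(d^4 - 5*d^3 - 16*d^2 + 80*d) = (d - 5)*(d + 1)*(d^3 - 16*d) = (d - 5)*(d - 4)*(d + 1)*(d^2 + 4*d) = (d - 5)*(d - 4)*(d + 1)*(d + 4)*(d)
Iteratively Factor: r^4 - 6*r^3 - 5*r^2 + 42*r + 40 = (r + 2)*(r^3 - 8*r^2 + 11*r + 20) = (r - 4)*(r + 2)*(r^2 - 4*r - 5) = (r - 4)*(r + 1)*(r + 2)*(r - 5)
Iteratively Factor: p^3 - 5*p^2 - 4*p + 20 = (p + 2)*(p^2 - 7*p + 10) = (p - 2)*(p + 2)*(p - 5)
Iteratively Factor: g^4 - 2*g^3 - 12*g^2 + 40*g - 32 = (g + 4)*(g^3 - 6*g^2 + 12*g - 8) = (g - 2)*(g + 4)*(g^2 - 4*g + 4) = (g - 2)^2*(g + 4)*(g - 2)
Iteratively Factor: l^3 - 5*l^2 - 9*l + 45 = (l + 3)*(l^2 - 8*l + 15) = (l - 5)*(l + 3)*(l - 3)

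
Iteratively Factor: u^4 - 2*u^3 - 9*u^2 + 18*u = (u)*(u^3 - 2*u^2 - 9*u + 18) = u*(u + 3)*(u^2 - 5*u + 6) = u*(u - 3)*(u + 3)*(u - 2)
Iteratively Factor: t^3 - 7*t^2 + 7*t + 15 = (t - 5)*(t^2 - 2*t - 3) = (t - 5)*(t - 3)*(t + 1)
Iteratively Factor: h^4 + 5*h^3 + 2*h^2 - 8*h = (h + 2)*(h^3 + 3*h^2 - 4*h) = h*(h + 2)*(h^2 + 3*h - 4) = h*(h - 1)*(h + 2)*(h + 4)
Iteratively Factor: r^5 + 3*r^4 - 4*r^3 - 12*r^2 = (r)*(r^4 + 3*r^3 - 4*r^2 - 12*r) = r^2*(r^3 + 3*r^2 - 4*r - 12) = r^2*(r + 2)*(r^2 + r - 6) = r^2*(r + 2)*(r + 3)*(r - 2)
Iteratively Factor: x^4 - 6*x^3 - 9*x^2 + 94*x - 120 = (x + 4)*(x^3 - 10*x^2 + 31*x - 30) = (x - 2)*(x + 4)*(x^2 - 8*x + 15) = (x - 3)*(x - 2)*(x + 4)*(x - 5)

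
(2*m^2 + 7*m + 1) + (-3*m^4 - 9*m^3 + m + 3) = -3*m^4 - 9*m^3 + 2*m^2 + 8*m + 4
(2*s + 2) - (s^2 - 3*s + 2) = -s^2 + 5*s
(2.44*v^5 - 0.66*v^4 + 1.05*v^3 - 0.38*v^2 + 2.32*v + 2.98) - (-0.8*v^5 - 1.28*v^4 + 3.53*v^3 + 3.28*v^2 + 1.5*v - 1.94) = 3.24*v^5 + 0.62*v^4 - 2.48*v^3 - 3.66*v^2 + 0.82*v + 4.92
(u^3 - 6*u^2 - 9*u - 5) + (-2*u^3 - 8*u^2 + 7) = -u^3 - 14*u^2 - 9*u + 2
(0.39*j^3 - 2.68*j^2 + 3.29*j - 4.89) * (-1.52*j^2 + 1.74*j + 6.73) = -0.5928*j^5 + 4.7522*j^4 - 7.0393*j^3 - 4.87900000000001*j^2 + 13.6331*j - 32.9097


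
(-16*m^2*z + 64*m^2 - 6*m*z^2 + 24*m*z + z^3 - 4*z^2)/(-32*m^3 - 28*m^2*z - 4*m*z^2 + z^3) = (z - 4)/(2*m + z)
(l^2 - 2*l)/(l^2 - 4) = l/(l + 2)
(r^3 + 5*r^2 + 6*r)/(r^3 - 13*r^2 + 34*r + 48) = r*(r^2 + 5*r + 6)/(r^3 - 13*r^2 + 34*r + 48)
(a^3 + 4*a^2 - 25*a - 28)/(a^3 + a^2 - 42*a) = (a^2 - 3*a - 4)/(a*(a - 6))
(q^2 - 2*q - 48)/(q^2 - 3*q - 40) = (q + 6)/(q + 5)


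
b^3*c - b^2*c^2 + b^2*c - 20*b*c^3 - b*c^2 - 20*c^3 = (b - 5*c)*(b + 4*c)*(b*c + c)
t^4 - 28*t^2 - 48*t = t*(t - 6)*(t + 2)*(t + 4)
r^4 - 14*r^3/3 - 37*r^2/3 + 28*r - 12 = (r - 6)*(r - 1)*(r - 2/3)*(r + 3)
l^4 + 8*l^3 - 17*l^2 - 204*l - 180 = (l - 5)*(l + 1)*(l + 6)^2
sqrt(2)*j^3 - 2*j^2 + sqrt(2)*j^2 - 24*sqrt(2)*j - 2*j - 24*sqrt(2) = (j - 4*sqrt(2))*(j + 3*sqrt(2))*(sqrt(2)*j + sqrt(2))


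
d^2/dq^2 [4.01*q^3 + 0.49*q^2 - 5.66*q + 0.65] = 24.06*q + 0.98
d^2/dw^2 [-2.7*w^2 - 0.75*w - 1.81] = -5.40000000000000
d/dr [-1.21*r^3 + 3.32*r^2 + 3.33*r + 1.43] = -3.63*r^2 + 6.64*r + 3.33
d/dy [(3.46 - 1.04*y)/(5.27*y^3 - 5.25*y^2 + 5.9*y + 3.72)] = (10.9616*y^3 - 60.1626*y^2 + 36.33*y - 24.2828)/(27.7729*y^6 - 55.335*y^5 + 89.7485*y^4 - 22.7412*y^3 - 4.25*y^2 + 43.896*y + 13.8384)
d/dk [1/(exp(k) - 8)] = -exp(k)/(exp(k) - 8)^2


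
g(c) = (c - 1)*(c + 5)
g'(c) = 2*c + 4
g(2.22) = 8.81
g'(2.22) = 8.44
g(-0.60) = -7.04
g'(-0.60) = 2.80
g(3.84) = 25.11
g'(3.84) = 11.68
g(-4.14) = -4.42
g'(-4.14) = -4.28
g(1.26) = 1.63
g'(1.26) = 6.52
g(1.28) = 1.76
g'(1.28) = 6.56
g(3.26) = 18.67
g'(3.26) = 10.52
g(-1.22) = -8.39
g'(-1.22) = 1.56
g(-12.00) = 91.00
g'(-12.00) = -20.00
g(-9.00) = 40.00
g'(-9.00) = -14.00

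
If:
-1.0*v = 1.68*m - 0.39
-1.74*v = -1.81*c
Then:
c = 0.961325966850829*v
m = 0.232142857142857 - 0.595238095238095*v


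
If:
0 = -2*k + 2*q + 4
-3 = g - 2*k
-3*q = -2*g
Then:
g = -3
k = 0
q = -2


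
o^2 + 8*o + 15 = (o + 3)*(o + 5)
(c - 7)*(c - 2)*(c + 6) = c^3 - 3*c^2 - 40*c + 84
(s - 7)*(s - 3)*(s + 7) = s^3 - 3*s^2 - 49*s + 147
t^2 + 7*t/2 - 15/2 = (t - 3/2)*(t + 5)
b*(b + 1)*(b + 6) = b^3 + 7*b^2 + 6*b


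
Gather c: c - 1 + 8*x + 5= c + 8*x + 4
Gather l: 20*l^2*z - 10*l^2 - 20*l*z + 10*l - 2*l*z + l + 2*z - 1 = l^2*(20*z - 10) + l*(11 - 22*z) + 2*z - 1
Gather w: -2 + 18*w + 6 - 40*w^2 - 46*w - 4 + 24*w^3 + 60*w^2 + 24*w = 24*w^3 + 20*w^2 - 4*w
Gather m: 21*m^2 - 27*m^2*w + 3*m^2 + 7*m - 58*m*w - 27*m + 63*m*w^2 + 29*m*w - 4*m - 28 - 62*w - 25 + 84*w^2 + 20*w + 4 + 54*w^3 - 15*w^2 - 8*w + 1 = m^2*(24 - 27*w) + m*(63*w^2 - 29*w - 24) + 54*w^3 + 69*w^2 - 50*w - 48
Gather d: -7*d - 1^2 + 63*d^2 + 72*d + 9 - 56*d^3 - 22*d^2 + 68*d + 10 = -56*d^3 + 41*d^2 + 133*d + 18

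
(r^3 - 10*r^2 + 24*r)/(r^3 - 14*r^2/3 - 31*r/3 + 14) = 3*r*(r - 4)/(3*r^2 + 4*r - 7)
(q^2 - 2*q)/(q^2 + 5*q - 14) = q/(q + 7)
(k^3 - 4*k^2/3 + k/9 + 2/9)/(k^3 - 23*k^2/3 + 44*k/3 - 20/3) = (3*k^2 - 2*k - 1)/(3*(k^2 - 7*k + 10))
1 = 1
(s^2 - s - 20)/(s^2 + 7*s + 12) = (s - 5)/(s + 3)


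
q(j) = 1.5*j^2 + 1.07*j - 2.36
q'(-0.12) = 0.71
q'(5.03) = 16.16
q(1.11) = 0.68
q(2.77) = 12.11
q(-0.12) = -2.47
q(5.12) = 42.44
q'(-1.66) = -3.91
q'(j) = 3.0*j + 1.07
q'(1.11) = 4.40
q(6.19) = 61.74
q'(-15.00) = -43.93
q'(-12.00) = -34.93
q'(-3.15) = -8.38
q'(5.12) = 16.43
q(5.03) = 40.97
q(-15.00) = 319.09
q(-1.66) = -0.00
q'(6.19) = 19.64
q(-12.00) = 200.80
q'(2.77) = 9.38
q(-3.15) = 9.15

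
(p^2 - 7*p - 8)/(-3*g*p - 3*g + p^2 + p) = (p - 8)/(-3*g + p)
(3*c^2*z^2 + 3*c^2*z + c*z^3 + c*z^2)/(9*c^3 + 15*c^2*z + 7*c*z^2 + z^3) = c*z*(z + 1)/(3*c^2 + 4*c*z + z^2)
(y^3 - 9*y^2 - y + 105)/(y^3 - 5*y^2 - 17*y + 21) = (y - 5)/(y - 1)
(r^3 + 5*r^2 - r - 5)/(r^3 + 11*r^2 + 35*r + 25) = (r - 1)/(r + 5)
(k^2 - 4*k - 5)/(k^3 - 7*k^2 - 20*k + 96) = (k^2 - 4*k - 5)/(k^3 - 7*k^2 - 20*k + 96)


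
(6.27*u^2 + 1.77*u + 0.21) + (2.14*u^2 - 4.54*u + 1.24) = 8.41*u^2 - 2.77*u + 1.45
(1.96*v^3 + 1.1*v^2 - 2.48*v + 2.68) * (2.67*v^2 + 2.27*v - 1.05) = 5.2332*v^5 + 7.3862*v^4 - 6.1826*v^3 + 0.371*v^2 + 8.6876*v - 2.814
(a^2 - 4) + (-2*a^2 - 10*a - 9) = -a^2 - 10*a - 13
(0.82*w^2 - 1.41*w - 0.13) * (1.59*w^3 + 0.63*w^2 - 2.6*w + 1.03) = 1.3038*w^5 - 1.7253*w^4 - 3.227*w^3 + 4.4287*w^2 - 1.1143*w - 0.1339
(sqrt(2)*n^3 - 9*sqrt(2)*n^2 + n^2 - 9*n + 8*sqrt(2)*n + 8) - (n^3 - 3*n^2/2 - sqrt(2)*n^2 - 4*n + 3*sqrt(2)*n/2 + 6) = -n^3 + sqrt(2)*n^3 - 8*sqrt(2)*n^2 + 5*n^2/2 - 5*n + 13*sqrt(2)*n/2 + 2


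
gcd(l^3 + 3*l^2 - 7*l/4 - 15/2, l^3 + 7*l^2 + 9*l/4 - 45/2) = l^2 + l - 15/4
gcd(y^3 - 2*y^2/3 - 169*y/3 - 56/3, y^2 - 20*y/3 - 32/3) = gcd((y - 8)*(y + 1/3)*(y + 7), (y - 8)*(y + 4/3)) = y - 8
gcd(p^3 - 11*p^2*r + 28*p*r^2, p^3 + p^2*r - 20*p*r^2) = p^2 - 4*p*r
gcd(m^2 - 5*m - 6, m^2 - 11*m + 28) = 1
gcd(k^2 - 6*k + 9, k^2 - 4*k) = 1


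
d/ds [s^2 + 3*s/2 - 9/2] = 2*s + 3/2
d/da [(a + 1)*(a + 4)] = 2*a + 5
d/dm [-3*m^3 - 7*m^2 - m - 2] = -9*m^2 - 14*m - 1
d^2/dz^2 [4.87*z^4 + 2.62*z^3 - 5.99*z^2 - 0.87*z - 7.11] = 58.44*z^2 + 15.72*z - 11.98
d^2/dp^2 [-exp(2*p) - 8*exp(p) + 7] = 4*(-exp(p) - 2)*exp(p)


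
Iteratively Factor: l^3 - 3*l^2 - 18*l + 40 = (l + 4)*(l^2 - 7*l + 10) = (l - 2)*(l + 4)*(l - 5)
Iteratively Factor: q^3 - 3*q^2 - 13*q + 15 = (q + 3)*(q^2 - 6*q + 5) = (q - 5)*(q + 3)*(q - 1)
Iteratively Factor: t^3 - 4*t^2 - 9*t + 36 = (t - 3)*(t^2 - t - 12) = (t - 4)*(t - 3)*(t + 3)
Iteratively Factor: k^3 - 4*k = (k - 2)*(k^2 + 2*k) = (k - 2)*(k + 2)*(k)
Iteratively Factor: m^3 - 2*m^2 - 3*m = (m - 3)*(m^2 + m) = (m - 3)*(m + 1)*(m)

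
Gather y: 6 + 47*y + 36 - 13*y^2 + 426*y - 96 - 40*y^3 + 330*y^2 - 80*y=-40*y^3 + 317*y^2 + 393*y - 54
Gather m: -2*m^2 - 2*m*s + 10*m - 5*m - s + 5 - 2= -2*m^2 + m*(5 - 2*s) - s + 3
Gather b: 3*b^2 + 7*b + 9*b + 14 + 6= 3*b^2 + 16*b + 20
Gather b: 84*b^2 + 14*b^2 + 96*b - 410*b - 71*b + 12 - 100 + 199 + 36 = 98*b^2 - 385*b + 147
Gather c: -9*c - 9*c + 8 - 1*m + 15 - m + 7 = -18*c - 2*m + 30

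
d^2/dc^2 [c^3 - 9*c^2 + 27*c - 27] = 6*c - 18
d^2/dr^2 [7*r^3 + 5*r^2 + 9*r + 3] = 42*r + 10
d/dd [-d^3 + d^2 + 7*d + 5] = -3*d^2 + 2*d + 7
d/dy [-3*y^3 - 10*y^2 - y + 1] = -9*y^2 - 20*y - 1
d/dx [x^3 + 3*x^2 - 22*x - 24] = 3*x^2 + 6*x - 22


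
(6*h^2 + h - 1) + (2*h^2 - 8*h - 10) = 8*h^2 - 7*h - 11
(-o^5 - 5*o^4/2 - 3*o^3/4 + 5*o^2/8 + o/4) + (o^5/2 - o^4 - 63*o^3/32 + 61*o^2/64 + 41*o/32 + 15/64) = -o^5/2 - 7*o^4/2 - 87*o^3/32 + 101*o^2/64 + 49*o/32 + 15/64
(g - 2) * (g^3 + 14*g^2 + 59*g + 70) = g^4 + 12*g^3 + 31*g^2 - 48*g - 140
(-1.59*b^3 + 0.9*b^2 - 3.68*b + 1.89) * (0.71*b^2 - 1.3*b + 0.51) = -1.1289*b^5 + 2.706*b^4 - 4.5937*b^3 + 6.5849*b^2 - 4.3338*b + 0.9639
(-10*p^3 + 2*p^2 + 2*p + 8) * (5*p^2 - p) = -50*p^5 + 20*p^4 + 8*p^3 + 38*p^2 - 8*p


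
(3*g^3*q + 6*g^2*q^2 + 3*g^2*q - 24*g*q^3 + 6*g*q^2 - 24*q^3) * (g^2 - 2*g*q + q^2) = 3*g^5*q + 3*g^4*q - 33*g^3*q^3 + 54*g^2*q^4 - 33*g^2*q^3 - 24*g*q^5 + 54*g*q^4 - 24*q^5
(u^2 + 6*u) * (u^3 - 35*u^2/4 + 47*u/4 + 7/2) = u^5 - 11*u^4/4 - 163*u^3/4 + 74*u^2 + 21*u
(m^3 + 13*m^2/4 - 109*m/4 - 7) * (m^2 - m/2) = m^5 + 11*m^4/4 - 231*m^3/8 + 53*m^2/8 + 7*m/2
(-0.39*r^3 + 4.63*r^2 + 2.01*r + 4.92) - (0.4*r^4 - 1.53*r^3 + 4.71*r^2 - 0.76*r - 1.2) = -0.4*r^4 + 1.14*r^3 - 0.0800000000000001*r^2 + 2.77*r + 6.12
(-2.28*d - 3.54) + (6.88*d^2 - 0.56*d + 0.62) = 6.88*d^2 - 2.84*d - 2.92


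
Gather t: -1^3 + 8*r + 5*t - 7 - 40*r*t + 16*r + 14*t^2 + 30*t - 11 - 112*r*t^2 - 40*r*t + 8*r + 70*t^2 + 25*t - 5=32*r + t^2*(84 - 112*r) + t*(60 - 80*r) - 24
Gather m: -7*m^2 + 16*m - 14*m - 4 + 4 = -7*m^2 + 2*m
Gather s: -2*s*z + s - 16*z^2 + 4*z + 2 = s*(1 - 2*z) - 16*z^2 + 4*z + 2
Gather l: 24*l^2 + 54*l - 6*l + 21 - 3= 24*l^2 + 48*l + 18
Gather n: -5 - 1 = -6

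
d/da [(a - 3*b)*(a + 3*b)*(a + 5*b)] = 3*a^2 + 10*a*b - 9*b^2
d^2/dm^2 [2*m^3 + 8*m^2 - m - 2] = 12*m + 16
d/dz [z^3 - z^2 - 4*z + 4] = 3*z^2 - 2*z - 4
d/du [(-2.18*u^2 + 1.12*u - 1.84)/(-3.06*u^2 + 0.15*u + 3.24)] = (3.1002*u^2 - 25.3872*u + 3.9048)/(9.3636*u^4 - 0.918*u^3 - 19.8063*u^2 + 0.972*u + 10.4976)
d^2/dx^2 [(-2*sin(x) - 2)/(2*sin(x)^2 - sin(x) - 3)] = 4*(3*sin(x) - cos(2*x) - 3)/(2*sin(x) - 3)^3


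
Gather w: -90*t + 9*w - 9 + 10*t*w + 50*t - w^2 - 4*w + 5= -40*t - w^2 + w*(10*t + 5) - 4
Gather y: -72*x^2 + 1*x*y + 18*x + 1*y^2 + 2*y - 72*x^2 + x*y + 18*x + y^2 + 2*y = -144*x^2 + 36*x + 2*y^2 + y*(2*x + 4)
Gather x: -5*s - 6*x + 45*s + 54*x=40*s + 48*x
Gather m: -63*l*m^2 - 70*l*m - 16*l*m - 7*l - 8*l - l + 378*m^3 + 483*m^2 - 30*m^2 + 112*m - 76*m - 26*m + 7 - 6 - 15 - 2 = -16*l + 378*m^3 + m^2*(453 - 63*l) + m*(10 - 86*l) - 16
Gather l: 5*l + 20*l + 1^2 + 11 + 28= 25*l + 40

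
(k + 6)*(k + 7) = k^2 + 13*k + 42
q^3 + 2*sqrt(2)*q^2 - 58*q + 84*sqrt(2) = (q - 3*sqrt(2))*(q - 2*sqrt(2))*(q + 7*sqrt(2))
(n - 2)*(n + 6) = n^2 + 4*n - 12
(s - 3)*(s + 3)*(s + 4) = s^3 + 4*s^2 - 9*s - 36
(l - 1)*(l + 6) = l^2 + 5*l - 6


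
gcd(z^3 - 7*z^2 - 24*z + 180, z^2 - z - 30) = z^2 - z - 30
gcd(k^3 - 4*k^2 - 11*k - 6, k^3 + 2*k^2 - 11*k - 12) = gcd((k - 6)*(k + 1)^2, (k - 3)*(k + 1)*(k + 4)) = k + 1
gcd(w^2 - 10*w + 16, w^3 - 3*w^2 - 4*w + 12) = w - 2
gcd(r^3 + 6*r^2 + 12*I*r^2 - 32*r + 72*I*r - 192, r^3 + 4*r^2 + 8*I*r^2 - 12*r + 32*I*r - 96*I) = r^2 + r*(6 + 8*I) + 48*I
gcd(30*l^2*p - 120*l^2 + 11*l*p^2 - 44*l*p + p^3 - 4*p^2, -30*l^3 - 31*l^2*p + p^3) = 5*l + p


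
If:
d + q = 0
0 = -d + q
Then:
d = 0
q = 0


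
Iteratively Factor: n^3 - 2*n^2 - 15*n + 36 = (n + 4)*(n^2 - 6*n + 9) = (n - 3)*(n + 4)*(n - 3)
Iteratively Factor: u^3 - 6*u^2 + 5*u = (u - 5)*(u^2 - u) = (u - 5)*(u - 1)*(u)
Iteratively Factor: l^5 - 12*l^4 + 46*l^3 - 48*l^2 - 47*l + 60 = (l - 3)*(l^4 - 9*l^3 + 19*l^2 + 9*l - 20) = (l - 3)*(l - 1)*(l^3 - 8*l^2 + 11*l + 20) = (l - 4)*(l - 3)*(l - 1)*(l^2 - 4*l - 5) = (l - 5)*(l - 4)*(l - 3)*(l - 1)*(l + 1)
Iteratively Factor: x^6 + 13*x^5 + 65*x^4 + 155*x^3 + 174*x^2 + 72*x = (x + 2)*(x^5 + 11*x^4 + 43*x^3 + 69*x^2 + 36*x) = (x + 2)*(x + 3)*(x^4 + 8*x^3 + 19*x^2 + 12*x) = (x + 2)*(x + 3)^2*(x^3 + 5*x^2 + 4*x) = x*(x + 2)*(x + 3)^2*(x^2 + 5*x + 4) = x*(x + 1)*(x + 2)*(x + 3)^2*(x + 4)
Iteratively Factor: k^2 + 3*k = (k)*(k + 3)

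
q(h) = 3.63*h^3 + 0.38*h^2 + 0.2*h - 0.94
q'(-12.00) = 1559.24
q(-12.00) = -6221.26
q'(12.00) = 1577.48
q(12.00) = 6328.82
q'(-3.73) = 148.88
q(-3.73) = -184.78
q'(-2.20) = 51.24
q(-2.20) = -38.19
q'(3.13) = 109.27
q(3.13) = 114.72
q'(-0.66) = 4.44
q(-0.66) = -1.95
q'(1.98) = 44.40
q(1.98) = 29.12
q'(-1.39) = 20.18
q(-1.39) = -10.23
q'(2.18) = 53.61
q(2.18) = 38.91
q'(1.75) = 34.88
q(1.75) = 20.03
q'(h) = 10.89*h^2 + 0.76*h + 0.2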